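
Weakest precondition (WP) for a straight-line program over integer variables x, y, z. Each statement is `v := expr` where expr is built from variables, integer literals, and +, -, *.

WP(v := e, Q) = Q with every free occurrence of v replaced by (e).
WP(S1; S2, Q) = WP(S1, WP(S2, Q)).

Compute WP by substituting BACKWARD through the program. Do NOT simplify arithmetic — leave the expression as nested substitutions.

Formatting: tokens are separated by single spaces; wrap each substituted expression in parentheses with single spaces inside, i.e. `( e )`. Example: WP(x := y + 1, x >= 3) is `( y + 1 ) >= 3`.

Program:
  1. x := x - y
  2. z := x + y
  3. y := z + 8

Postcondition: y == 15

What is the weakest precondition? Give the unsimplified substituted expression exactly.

Answer: ( ( ( x - y ) + y ) + 8 ) == 15

Derivation:
post: y == 15
stmt 3: y := z + 8  -- replace 1 occurrence(s) of y with (z + 8)
  => ( z + 8 ) == 15
stmt 2: z := x + y  -- replace 1 occurrence(s) of z with (x + y)
  => ( ( x + y ) + 8 ) == 15
stmt 1: x := x - y  -- replace 1 occurrence(s) of x with (x - y)
  => ( ( ( x - y ) + y ) + 8 ) == 15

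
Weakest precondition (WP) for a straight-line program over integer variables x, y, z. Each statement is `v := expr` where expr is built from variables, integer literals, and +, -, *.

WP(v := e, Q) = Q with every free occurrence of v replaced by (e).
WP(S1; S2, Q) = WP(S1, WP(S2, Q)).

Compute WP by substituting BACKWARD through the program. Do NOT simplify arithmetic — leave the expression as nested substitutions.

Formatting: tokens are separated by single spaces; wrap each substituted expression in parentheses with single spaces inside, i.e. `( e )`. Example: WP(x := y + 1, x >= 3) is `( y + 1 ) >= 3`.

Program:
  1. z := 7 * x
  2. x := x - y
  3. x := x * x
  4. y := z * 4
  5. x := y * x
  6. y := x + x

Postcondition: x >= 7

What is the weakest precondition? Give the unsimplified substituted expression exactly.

Answer: ( ( ( 7 * x ) * 4 ) * ( ( x - y ) * ( x - y ) ) ) >= 7

Derivation:
post: x >= 7
stmt 6: y := x + x  -- replace 0 occurrence(s) of y with (x + x)
  => x >= 7
stmt 5: x := y * x  -- replace 1 occurrence(s) of x with (y * x)
  => ( y * x ) >= 7
stmt 4: y := z * 4  -- replace 1 occurrence(s) of y with (z * 4)
  => ( ( z * 4 ) * x ) >= 7
stmt 3: x := x * x  -- replace 1 occurrence(s) of x with (x * x)
  => ( ( z * 4 ) * ( x * x ) ) >= 7
stmt 2: x := x - y  -- replace 2 occurrence(s) of x with (x - y)
  => ( ( z * 4 ) * ( ( x - y ) * ( x - y ) ) ) >= 7
stmt 1: z := 7 * x  -- replace 1 occurrence(s) of z with (7 * x)
  => ( ( ( 7 * x ) * 4 ) * ( ( x - y ) * ( x - y ) ) ) >= 7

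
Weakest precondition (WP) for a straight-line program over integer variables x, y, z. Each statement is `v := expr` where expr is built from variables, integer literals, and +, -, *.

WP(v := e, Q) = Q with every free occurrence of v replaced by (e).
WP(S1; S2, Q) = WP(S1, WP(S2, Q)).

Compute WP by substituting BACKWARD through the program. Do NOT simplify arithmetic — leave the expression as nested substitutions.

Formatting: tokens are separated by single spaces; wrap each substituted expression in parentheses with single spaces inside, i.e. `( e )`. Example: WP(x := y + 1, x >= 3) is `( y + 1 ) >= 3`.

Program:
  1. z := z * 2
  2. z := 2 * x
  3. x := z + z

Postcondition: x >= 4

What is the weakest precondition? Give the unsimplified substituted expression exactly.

Answer: ( ( 2 * x ) + ( 2 * x ) ) >= 4

Derivation:
post: x >= 4
stmt 3: x := z + z  -- replace 1 occurrence(s) of x with (z + z)
  => ( z + z ) >= 4
stmt 2: z := 2 * x  -- replace 2 occurrence(s) of z with (2 * x)
  => ( ( 2 * x ) + ( 2 * x ) ) >= 4
stmt 1: z := z * 2  -- replace 0 occurrence(s) of z with (z * 2)
  => ( ( 2 * x ) + ( 2 * x ) ) >= 4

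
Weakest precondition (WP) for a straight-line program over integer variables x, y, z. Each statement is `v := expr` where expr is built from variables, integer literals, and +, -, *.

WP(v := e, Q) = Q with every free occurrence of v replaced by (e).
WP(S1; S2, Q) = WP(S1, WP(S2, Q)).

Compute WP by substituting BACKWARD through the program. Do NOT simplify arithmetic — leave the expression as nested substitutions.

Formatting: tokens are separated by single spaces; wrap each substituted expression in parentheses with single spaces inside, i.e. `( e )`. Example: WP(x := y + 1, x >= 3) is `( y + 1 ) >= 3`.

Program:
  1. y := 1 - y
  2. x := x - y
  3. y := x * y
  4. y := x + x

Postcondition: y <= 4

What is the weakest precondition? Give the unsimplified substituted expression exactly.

Answer: ( ( x - ( 1 - y ) ) + ( x - ( 1 - y ) ) ) <= 4

Derivation:
post: y <= 4
stmt 4: y := x + x  -- replace 1 occurrence(s) of y with (x + x)
  => ( x + x ) <= 4
stmt 3: y := x * y  -- replace 0 occurrence(s) of y with (x * y)
  => ( x + x ) <= 4
stmt 2: x := x - y  -- replace 2 occurrence(s) of x with (x - y)
  => ( ( x - y ) + ( x - y ) ) <= 4
stmt 1: y := 1 - y  -- replace 2 occurrence(s) of y with (1 - y)
  => ( ( x - ( 1 - y ) ) + ( x - ( 1 - y ) ) ) <= 4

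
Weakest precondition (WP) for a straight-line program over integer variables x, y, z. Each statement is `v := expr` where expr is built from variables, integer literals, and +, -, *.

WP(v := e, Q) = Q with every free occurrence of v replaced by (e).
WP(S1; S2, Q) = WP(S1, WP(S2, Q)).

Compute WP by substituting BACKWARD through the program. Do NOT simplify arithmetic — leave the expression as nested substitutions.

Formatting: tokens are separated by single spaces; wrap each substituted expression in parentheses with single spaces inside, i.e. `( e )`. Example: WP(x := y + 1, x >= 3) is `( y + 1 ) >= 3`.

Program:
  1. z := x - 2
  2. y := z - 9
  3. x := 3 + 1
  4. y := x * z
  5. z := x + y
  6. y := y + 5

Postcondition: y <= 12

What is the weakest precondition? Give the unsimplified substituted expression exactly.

post: y <= 12
stmt 6: y := y + 5  -- replace 1 occurrence(s) of y with (y + 5)
  => ( y + 5 ) <= 12
stmt 5: z := x + y  -- replace 0 occurrence(s) of z with (x + y)
  => ( y + 5 ) <= 12
stmt 4: y := x * z  -- replace 1 occurrence(s) of y with (x * z)
  => ( ( x * z ) + 5 ) <= 12
stmt 3: x := 3 + 1  -- replace 1 occurrence(s) of x with (3 + 1)
  => ( ( ( 3 + 1 ) * z ) + 5 ) <= 12
stmt 2: y := z - 9  -- replace 0 occurrence(s) of y with (z - 9)
  => ( ( ( 3 + 1 ) * z ) + 5 ) <= 12
stmt 1: z := x - 2  -- replace 1 occurrence(s) of z with (x - 2)
  => ( ( ( 3 + 1 ) * ( x - 2 ) ) + 5 ) <= 12

Answer: ( ( ( 3 + 1 ) * ( x - 2 ) ) + 5 ) <= 12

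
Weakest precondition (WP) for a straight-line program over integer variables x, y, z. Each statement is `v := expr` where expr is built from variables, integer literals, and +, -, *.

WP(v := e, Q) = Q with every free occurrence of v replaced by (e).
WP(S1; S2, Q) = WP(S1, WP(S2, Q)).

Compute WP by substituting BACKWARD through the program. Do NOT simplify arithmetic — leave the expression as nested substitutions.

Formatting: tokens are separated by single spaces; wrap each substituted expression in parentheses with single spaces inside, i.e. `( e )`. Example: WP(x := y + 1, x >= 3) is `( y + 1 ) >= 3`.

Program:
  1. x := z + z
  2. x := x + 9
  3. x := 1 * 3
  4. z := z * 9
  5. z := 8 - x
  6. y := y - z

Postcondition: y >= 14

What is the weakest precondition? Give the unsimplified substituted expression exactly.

Answer: ( y - ( 8 - ( 1 * 3 ) ) ) >= 14

Derivation:
post: y >= 14
stmt 6: y := y - z  -- replace 1 occurrence(s) of y with (y - z)
  => ( y - z ) >= 14
stmt 5: z := 8 - x  -- replace 1 occurrence(s) of z with (8 - x)
  => ( y - ( 8 - x ) ) >= 14
stmt 4: z := z * 9  -- replace 0 occurrence(s) of z with (z * 9)
  => ( y - ( 8 - x ) ) >= 14
stmt 3: x := 1 * 3  -- replace 1 occurrence(s) of x with (1 * 3)
  => ( y - ( 8 - ( 1 * 3 ) ) ) >= 14
stmt 2: x := x + 9  -- replace 0 occurrence(s) of x with (x + 9)
  => ( y - ( 8 - ( 1 * 3 ) ) ) >= 14
stmt 1: x := z + z  -- replace 0 occurrence(s) of x with (z + z)
  => ( y - ( 8 - ( 1 * 3 ) ) ) >= 14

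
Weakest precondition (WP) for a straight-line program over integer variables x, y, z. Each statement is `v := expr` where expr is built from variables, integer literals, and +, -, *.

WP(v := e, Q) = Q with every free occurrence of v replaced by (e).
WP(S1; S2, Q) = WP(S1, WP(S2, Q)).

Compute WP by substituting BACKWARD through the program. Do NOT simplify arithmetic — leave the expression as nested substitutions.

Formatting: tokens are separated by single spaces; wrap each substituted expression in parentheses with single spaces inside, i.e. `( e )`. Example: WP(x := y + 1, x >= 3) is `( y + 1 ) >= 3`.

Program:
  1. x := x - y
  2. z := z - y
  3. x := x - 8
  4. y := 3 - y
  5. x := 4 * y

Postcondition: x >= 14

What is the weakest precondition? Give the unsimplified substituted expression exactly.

post: x >= 14
stmt 5: x := 4 * y  -- replace 1 occurrence(s) of x with (4 * y)
  => ( 4 * y ) >= 14
stmt 4: y := 3 - y  -- replace 1 occurrence(s) of y with (3 - y)
  => ( 4 * ( 3 - y ) ) >= 14
stmt 3: x := x - 8  -- replace 0 occurrence(s) of x with (x - 8)
  => ( 4 * ( 3 - y ) ) >= 14
stmt 2: z := z - y  -- replace 0 occurrence(s) of z with (z - y)
  => ( 4 * ( 3 - y ) ) >= 14
stmt 1: x := x - y  -- replace 0 occurrence(s) of x with (x - y)
  => ( 4 * ( 3 - y ) ) >= 14

Answer: ( 4 * ( 3 - y ) ) >= 14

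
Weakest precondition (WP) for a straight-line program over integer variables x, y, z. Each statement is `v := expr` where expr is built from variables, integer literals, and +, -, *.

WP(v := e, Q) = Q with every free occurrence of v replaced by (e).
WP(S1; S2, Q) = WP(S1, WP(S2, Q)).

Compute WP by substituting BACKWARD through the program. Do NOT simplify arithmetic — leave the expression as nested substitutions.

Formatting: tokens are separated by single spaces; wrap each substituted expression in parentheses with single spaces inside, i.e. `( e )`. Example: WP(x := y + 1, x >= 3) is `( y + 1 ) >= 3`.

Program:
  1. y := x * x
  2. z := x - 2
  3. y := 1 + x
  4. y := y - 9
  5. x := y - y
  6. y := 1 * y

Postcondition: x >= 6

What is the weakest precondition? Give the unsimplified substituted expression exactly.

Answer: ( ( ( 1 + x ) - 9 ) - ( ( 1 + x ) - 9 ) ) >= 6

Derivation:
post: x >= 6
stmt 6: y := 1 * y  -- replace 0 occurrence(s) of y with (1 * y)
  => x >= 6
stmt 5: x := y - y  -- replace 1 occurrence(s) of x with (y - y)
  => ( y - y ) >= 6
stmt 4: y := y - 9  -- replace 2 occurrence(s) of y with (y - 9)
  => ( ( y - 9 ) - ( y - 9 ) ) >= 6
stmt 3: y := 1 + x  -- replace 2 occurrence(s) of y with (1 + x)
  => ( ( ( 1 + x ) - 9 ) - ( ( 1 + x ) - 9 ) ) >= 6
stmt 2: z := x - 2  -- replace 0 occurrence(s) of z with (x - 2)
  => ( ( ( 1 + x ) - 9 ) - ( ( 1 + x ) - 9 ) ) >= 6
stmt 1: y := x * x  -- replace 0 occurrence(s) of y with (x * x)
  => ( ( ( 1 + x ) - 9 ) - ( ( 1 + x ) - 9 ) ) >= 6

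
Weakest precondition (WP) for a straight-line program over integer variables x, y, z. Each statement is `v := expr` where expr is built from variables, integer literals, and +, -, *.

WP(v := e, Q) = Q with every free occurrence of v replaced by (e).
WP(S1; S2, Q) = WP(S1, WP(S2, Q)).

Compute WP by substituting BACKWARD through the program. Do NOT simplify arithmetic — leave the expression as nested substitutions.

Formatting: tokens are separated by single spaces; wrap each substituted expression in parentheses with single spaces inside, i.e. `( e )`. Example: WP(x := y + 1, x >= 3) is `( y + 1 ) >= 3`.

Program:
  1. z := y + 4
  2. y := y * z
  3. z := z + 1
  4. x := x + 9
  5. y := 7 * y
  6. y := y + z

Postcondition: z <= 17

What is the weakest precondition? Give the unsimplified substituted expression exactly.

Answer: ( ( y + 4 ) + 1 ) <= 17

Derivation:
post: z <= 17
stmt 6: y := y + z  -- replace 0 occurrence(s) of y with (y + z)
  => z <= 17
stmt 5: y := 7 * y  -- replace 0 occurrence(s) of y with (7 * y)
  => z <= 17
stmt 4: x := x + 9  -- replace 0 occurrence(s) of x with (x + 9)
  => z <= 17
stmt 3: z := z + 1  -- replace 1 occurrence(s) of z with (z + 1)
  => ( z + 1 ) <= 17
stmt 2: y := y * z  -- replace 0 occurrence(s) of y with (y * z)
  => ( z + 1 ) <= 17
stmt 1: z := y + 4  -- replace 1 occurrence(s) of z with (y + 4)
  => ( ( y + 4 ) + 1 ) <= 17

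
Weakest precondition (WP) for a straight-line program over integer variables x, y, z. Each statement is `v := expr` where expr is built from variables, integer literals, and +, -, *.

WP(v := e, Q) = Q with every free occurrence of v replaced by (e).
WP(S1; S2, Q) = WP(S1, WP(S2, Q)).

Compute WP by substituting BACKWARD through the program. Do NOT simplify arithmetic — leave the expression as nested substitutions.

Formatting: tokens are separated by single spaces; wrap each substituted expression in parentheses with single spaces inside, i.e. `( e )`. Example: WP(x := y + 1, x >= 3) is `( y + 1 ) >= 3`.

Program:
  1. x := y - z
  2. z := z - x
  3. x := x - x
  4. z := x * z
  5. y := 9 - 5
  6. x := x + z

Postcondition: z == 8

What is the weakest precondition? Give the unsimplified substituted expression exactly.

post: z == 8
stmt 6: x := x + z  -- replace 0 occurrence(s) of x with (x + z)
  => z == 8
stmt 5: y := 9 - 5  -- replace 0 occurrence(s) of y with (9 - 5)
  => z == 8
stmt 4: z := x * z  -- replace 1 occurrence(s) of z with (x * z)
  => ( x * z ) == 8
stmt 3: x := x - x  -- replace 1 occurrence(s) of x with (x - x)
  => ( ( x - x ) * z ) == 8
stmt 2: z := z - x  -- replace 1 occurrence(s) of z with (z - x)
  => ( ( x - x ) * ( z - x ) ) == 8
stmt 1: x := y - z  -- replace 3 occurrence(s) of x with (y - z)
  => ( ( ( y - z ) - ( y - z ) ) * ( z - ( y - z ) ) ) == 8

Answer: ( ( ( y - z ) - ( y - z ) ) * ( z - ( y - z ) ) ) == 8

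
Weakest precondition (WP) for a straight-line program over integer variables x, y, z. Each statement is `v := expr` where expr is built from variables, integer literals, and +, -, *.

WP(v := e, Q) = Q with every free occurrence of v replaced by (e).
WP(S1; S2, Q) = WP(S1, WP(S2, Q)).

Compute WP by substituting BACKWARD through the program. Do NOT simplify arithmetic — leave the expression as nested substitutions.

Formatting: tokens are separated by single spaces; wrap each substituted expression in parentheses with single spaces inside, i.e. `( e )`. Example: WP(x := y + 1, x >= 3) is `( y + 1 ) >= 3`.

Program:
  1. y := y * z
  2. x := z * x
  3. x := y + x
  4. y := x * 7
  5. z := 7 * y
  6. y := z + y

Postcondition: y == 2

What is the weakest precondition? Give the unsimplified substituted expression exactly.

post: y == 2
stmt 6: y := z + y  -- replace 1 occurrence(s) of y with (z + y)
  => ( z + y ) == 2
stmt 5: z := 7 * y  -- replace 1 occurrence(s) of z with (7 * y)
  => ( ( 7 * y ) + y ) == 2
stmt 4: y := x * 7  -- replace 2 occurrence(s) of y with (x * 7)
  => ( ( 7 * ( x * 7 ) ) + ( x * 7 ) ) == 2
stmt 3: x := y + x  -- replace 2 occurrence(s) of x with (y + x)
  => ( ( 7 * ( ( y + x ) * 7 ) ) + ( ( y + x ) * 7 ) ) == 2
stmt 2: x := z * x  -- replace 2 occurrence(s) of x with (z * x)
  => ( ( 7 * ( ( y + ( z * x ) ) * 7 ) ) + ( ( y + ( z * x ) ) * 7 ) ) == 2
stmt 1: y := y * z  -- replace 2 occurrence(s) of y with (y * z)
  => ( ( 7 * ( ( ( y * z ) + ( z * x ) ) * 7 ) ) + ( ( ( y * z ) + ( z * x ) ) * 7 ) ) == 2

Answer: ( ( 7 * ( ( ( y * z ) + ( z * x ) ) * 7 ) ) + ( ( ( y * z ) + ( z * x ) ) * 7 ) ) == 2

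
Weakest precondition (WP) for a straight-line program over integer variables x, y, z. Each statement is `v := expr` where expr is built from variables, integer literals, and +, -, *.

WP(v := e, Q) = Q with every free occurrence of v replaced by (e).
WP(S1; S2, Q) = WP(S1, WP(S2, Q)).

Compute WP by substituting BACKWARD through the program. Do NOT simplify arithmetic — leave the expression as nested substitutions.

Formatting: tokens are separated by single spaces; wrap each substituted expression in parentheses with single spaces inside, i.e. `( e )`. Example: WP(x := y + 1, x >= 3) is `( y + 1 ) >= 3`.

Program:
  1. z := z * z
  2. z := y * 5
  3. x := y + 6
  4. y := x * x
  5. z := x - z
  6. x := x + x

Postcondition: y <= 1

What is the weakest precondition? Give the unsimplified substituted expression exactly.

Answer: ( ( y + 6 ) * ( y + 6 ) ) <= 1

Derivation:
post: y <= 1
stmt 6: x := x + x  -- replace 0 occurrence(s) of x with (x + x)
  => y <= 1
stmt 5: z := x - z  -- replace 0 occurrence(s) of z with (x - z)
  => y <= 1
stmt 4: y := x * x  -- replace 1 occurrence(s) of y with (x * x)
  => ( x * x ) <= 1
stmt 3: x := y + 6  -- replace 2 occurrence(s) of x with (y + 6)
  => ( ( y + 6 ) * ( y + 6 ) ) <= 1
stmt 2: z := y * 5  -- replace 0 occurrence(s) of z with (y * 5)
  => ( ( y + 6 ) * ( y + 6 ) ) <= 1
stmt 1: z := z * z  -- replace 0 occurrence(s) of z with (z * z)
  => ( ( y + 6 ) * ( y + 6 ) ) <= 1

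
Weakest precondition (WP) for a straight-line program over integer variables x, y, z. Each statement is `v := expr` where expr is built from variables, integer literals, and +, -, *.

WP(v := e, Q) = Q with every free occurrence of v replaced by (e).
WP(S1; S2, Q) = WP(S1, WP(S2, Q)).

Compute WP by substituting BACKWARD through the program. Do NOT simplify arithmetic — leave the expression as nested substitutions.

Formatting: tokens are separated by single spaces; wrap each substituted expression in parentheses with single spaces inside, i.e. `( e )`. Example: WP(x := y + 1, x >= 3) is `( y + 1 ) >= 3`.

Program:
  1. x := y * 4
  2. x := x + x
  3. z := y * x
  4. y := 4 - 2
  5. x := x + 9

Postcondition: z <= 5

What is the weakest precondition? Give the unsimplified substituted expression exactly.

Answer: ( y * ( ( y * 4 ) + ( y * 4 ) ) ) <= 5

Derivation:
post: z <= 5
stmt 5: x := x + 9  -- replace 0 occurrence(s) of x with (x + 9)
  => z <= 5
stmt 4: y := 4 - 2  -- replace 0 occurrence(s) of y with (4 - 2)
  => z <= 5
stmt 3: z := y * x  -- replace 1 occurrence(s) of z with (y * x)
  => ( y * x ) <= 5
stmt 2: x := x + x  -- replace 1 occurrence(s) of x with (x + x)
  => ( y * ( x + x ) ) <= 5
stmt 1: x := y * 4  -- replace 2 occurrence(s) of x with (y * 4)
  => ( y * ( ( y * 4 ) + ( y * 4 ) ) ) <= 5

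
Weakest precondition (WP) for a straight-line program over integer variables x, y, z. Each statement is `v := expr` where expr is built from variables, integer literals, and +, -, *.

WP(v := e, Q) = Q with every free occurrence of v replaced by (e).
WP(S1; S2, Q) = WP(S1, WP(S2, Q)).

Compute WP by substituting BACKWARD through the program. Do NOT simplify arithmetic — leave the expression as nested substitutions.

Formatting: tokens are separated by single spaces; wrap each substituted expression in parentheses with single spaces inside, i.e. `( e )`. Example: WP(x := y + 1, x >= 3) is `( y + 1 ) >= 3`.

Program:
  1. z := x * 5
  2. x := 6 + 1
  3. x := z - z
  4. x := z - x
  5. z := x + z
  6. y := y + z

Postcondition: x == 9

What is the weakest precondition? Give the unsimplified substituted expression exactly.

Answer: ( ( x * 5 ) - ( ( x * 5 ) - ( x * 5 ) ) ) == 9

Derivation:
post: x == 9
stmt 6: y := y + z  -- replace 0 occurrence(s) of y with (y + z)
  => x == 9
stmt 5: z := x + z  -- replace 0 occurrence(s) of z with (x + z)
  => x == 9
stmt 4: x := z - x  -- replace 1 occurrence(s) of x with (z - x)
  => ( z - x ) == 9
stmt 3: x := z - z  -- replace 1 occurrence(s) of x with (z - z)
  => ( z - ( z - z ) ) == 9
stmt 2: x := 6 + 1  -- replace 0 occurrence(s) of x with (6 + 1)
  => ( z - ( z - z ) ) == 9
stmt 1: z := x * 5  -- replace 3 occurrence(s) of z with (x * 5)
  => ( ( x * 5 ) - ( ( x * 5 ) - ( x * 5 ) ) ) == 9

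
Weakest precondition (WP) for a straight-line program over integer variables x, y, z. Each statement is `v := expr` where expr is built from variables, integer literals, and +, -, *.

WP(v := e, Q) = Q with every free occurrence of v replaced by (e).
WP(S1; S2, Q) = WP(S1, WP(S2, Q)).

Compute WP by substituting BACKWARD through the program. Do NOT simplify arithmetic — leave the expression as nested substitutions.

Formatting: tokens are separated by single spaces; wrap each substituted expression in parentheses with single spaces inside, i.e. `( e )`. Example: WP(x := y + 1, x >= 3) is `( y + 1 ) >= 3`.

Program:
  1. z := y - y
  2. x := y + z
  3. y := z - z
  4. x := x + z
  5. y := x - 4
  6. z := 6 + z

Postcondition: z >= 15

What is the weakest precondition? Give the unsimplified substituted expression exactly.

Answer: ( 6 + ( y - y ) ) >= 15

Derivation:
post: z >= 15
stmt 6: z := 6 + z  -- replace 1 occurrence(s) of z with (6 + z)
  => ( 6 + z ) >= 15
stmt 5: y := x - 4  -- replace 0 occurrence(s) of y with (x - 4)
  => ( 6 + z ) >= 15
stmt 4: x := x + z  -- replace 0 occurrence(s) of x with (x + z)
  => ( 6 + z ) >= 15
stmt 3: y := z - z  -- replace 0 occurrence(s) of y with (z - z)
  => ( 6 + z ) >= 15
stmt 2: x := y + z  -- replace 0 occurrence(s) of x with (y + z)
  => ( 6 + z ) >= 15
stmt 1: z := y - y  -- replace 1 occurrence(s) of z with (y - y)
  => ( 6 + ( y - y ) ) >= 15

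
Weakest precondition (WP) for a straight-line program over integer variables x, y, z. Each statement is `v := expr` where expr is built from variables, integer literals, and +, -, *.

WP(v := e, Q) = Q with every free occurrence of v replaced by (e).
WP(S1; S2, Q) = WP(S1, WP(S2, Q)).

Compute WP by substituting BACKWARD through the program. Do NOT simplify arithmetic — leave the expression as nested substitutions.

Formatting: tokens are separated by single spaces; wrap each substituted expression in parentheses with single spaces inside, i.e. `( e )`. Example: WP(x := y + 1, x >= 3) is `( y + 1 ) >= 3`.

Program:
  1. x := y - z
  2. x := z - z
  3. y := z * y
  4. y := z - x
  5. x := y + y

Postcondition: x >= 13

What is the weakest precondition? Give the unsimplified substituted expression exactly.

Answer: ( ( z - ( z - z ) ) + ( z - ( z - z ) ) ) >= 13

Derivation:
post: x >= 13
stmt 5: x := y + y  -- replace 1 occurrence(s) of x with (y + y)
  => ( y + y ) >= 13
stmt 4: y := z - x  -- replace 2 occurrence(s) of y with (z - x)
  => ( ( z - x ) + ( z - x ) ) >= 13
stmt 3: y := z * y  -- replace 0 occurrence(s) of y with (z * y)
  => ( ( z - x ) + ( z - x ) ) >= 13
stmt 2: x := z - z  -- replace 2 occurrence(s) of x with (z - z)
  => ( ( z - ( z - z ) ) + ( z - ( z - z ) ) ) >= 13
stmt 1: x := y - z  -- replace 0 occurrence(s) of x with (y - z)
  => ( ( z - ( z - z ) ) + ( z - ( z - z ) ) ) >= 13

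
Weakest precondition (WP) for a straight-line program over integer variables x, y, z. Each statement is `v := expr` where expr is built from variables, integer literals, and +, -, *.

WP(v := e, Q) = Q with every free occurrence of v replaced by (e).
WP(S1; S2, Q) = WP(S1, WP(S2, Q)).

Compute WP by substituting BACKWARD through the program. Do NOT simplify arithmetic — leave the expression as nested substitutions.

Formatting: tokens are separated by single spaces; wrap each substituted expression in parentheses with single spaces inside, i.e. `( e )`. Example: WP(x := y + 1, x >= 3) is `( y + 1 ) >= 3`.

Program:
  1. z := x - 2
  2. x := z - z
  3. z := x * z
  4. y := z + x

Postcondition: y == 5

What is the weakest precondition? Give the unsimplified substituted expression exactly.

post: y == 5
stmt 4: y := z + x  -- replace 1 occurrence(s) of y with (z + x)
  => ( z + x ) == 5
stmt 3: z := x * z  -- replace 1 occurrence(s) of z with (x * z)
  => ( ( x * z ) + x ) == 5
stmt 2: x := z - z  -- replace 2 occurrence(s) of x with (z - z)
  => ( ( ( z - z ) * z ) + ( z - z ) ) == 5
stmt 1: z := x - 2  -- replace 5 occurrence(s) of z with (x - 2)
  => ( ( ( ( x - 2 ) - ( x - 2 ) ) * ( x - 2 ) ) + ( ( x - 2 ) - ( x - 2 ) ) ) == 5

Answer: ( ( ( ( x - 2 ) - ( x - 2 ) ) * ( x - 2 ) ) + ( ( x - 2 ) - ( x - 2 ) ) ) == 5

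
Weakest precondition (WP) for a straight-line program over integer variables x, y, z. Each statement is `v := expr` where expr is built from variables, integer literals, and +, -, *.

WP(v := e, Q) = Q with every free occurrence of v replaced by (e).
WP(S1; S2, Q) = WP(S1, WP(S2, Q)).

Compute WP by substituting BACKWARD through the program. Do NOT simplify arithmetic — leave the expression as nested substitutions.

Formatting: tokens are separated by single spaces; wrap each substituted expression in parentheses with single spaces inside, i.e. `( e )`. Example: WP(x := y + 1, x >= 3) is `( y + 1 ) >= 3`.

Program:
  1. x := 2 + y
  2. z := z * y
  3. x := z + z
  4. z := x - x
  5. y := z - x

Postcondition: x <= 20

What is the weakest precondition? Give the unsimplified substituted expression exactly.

post: x <= 20
stmt 5: y := z - x  -- replace 0 occurrence(s) of y with (z - x)
  => x <= 20
stmt 4: z := x - x  -- replace 0 occurrence(s) of z with (x - x)
  => x <= 20
stmt 3: x := z + z  -- replace 1 occurrence(s) of x with (z + z)
  => ( z + z ) <= 20
stmt 2: z := z * y  -- replace 2 occurrence(s) of z with (z * y)
  => ( ( z * y ) + ( z * y ) ) <= 20
stmt 1: x := 2 + y  -- replace 0 occurrence(s) of x with (2 + y)
  => ( ( z * y ) + ( z * y ) ) <= 20

Answer: ( ( z * y ) + ( z * y ) ) <= 20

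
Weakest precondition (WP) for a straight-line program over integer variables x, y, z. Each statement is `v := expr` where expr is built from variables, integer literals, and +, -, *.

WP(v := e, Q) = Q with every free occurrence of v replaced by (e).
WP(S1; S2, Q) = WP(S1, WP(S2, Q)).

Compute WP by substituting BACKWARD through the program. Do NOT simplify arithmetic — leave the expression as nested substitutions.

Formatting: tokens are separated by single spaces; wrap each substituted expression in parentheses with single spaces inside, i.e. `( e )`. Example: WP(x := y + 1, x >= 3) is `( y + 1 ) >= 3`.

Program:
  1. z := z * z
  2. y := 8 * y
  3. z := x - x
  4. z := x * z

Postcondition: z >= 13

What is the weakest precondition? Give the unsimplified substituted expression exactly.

Answer: ( x * ( x - x ) ) >= 13

Derivation:
post: z >= 13
stmt 4: z := x * z  -- replace 1 occurrence(s) of z with (x * z)
  => ( x * z ) >= 13
stmt 3: z := x - x  -- replace 1 occurrence(s) of z with (x - x)
  => ( x * ( x - x ) ) >= 13
stmt 2: y := 8 * y  -- replace 0 occurrence(s) of y with (8 * y)
  => ( x * ( x - x ) ) >= 13
stmt 1: z := z * z  -- replace 0 occurrence(s) of z with (z * z)
  => ( x * ( x - x ) ) >= 13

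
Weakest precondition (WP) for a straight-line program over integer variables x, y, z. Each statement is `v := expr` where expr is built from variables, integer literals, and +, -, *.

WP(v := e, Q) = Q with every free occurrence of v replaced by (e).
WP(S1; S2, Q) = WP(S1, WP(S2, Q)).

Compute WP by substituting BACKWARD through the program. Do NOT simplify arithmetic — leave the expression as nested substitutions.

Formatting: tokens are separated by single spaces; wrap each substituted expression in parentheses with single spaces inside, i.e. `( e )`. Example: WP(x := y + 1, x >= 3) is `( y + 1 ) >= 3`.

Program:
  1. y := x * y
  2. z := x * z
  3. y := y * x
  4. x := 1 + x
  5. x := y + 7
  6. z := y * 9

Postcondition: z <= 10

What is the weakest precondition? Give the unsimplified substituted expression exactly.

post: z <= 10
stmt 6: z := y * 9  -- replace 1 occurrence(s) of z with (y * 9)
  => ( y * 9 ) <= 10
stmt 5: x := y + 7  -- replace 0 occurrence(s) of x with (y + 7)
  => ( y * 9 ) <= 10
stmt 4: x := 1 + x  -- replace 0 occurrence(s) of x with (1 + x)
  => ( y * 9 ) <= 10
stmt 3: y := y * x  -- replace 1 occurrence(s) of y with (y * x)
  => ( ( y * x ) * 9 ) <= 10
stmt 2: z := x * z  -- replace 0 occurrence(s) of z with (x * z)
  => ( ( y * x ) * 9 ) <= 10
stmt 1: y := x * y  -- replace 1 occurrence(s) of y with (x * y)
  => ( ( ( x * y ) * x ) * 9 ) <= 10

Answer: ( ( ( x * y ) * x ) * 9 ) <= 10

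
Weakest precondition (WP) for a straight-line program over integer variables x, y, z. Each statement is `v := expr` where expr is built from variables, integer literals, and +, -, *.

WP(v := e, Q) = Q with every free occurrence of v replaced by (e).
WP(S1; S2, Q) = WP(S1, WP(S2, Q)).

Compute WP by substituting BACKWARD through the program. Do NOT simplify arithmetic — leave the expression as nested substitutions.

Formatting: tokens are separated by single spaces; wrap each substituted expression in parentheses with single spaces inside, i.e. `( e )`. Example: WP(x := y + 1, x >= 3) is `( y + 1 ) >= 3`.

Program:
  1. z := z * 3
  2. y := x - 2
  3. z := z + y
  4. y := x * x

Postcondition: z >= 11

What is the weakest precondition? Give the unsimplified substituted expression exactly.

Answer: ( ( z * 3 ) + ( x - 2 ) ) >= 11

Derivation:
post: z >= 11
stmt 4: y := x * x  -- replace 0 occurrence(s) of y with (x * x)
  => z >= 11
stmt 3: z := z + y  -- replace 1 occurrence(s) of z with (z + y)
  => ( z + y ) >= 11
stmt 2: y := x - 2  -- replace 1 occurrence(s) of y with (x - 2)
  => ( z + ( x - 2 ) ) >= 11
stmt 1: z := z * 3  -- replace 1 occurrence(s) of z with (z * 3)
  => ( ( z * 3 ) + ( x - 2 ) ) >= 11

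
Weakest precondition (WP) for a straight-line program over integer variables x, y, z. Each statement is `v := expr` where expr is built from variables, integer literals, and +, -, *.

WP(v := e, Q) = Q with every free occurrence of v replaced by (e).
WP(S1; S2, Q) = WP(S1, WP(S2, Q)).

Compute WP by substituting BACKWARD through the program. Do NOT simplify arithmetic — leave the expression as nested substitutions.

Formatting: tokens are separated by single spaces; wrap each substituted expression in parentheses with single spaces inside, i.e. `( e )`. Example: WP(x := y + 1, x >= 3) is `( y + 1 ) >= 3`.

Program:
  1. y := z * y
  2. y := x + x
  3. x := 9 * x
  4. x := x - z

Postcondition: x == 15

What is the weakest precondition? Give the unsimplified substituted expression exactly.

Answer: ( ( 9 * x ) - z ) == 15

Derivation:
post: x == 15
stmt 4: x := x - z  -- replace 1 occurrence(s) of x with (x - z)
  => ( x - z ) == 15
stmt 3: x := 9 * x  -- replace 1 occurrence(s) of x with (9 * x)
  => ( ( 9 * x ) - z ) == 15
stmt 2: y := x + x  -- replace 0 occurrence(s) of y with (x + x)
  => ( ( 9 * x ) - z ) == 15
stmt 1: y := z * y  -- replace 0 occurrence(s) of y with (z * y)
  => ( ( 9 * x ) - z ) == 15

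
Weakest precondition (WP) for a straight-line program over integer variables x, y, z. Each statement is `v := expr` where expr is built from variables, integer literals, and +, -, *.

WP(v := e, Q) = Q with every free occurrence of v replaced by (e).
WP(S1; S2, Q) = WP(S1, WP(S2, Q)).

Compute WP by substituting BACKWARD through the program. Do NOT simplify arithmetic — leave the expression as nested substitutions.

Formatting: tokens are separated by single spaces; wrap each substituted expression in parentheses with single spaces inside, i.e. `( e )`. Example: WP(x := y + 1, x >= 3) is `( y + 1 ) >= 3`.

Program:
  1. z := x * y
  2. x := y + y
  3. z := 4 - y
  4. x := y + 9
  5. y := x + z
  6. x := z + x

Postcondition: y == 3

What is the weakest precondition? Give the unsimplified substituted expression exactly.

Answer: ( ( y + 9 ) + ( 4 - y ) ) == 3

Derivation:
post: y == 3
stmt 6: x := z + x  -- replace 0 occurrence(s) of x with (z + x)
  => y == 3
stmt 5: y := x + z  -- replace 1 occurrence(s) of y with (x + z)
  => ( x + z ) == 3
stmt 4: x := y + 9  -- replace 1 occurrence(s) of x with (y + 9)
  => ( ( y + 9 ) + z ) == 3
stmt 3: z := 4 - y  -- replace 1 occurrence(s) of z with (4 - y)
  => ( ( y + 9 ) + ( 4 - y ) ) == 3
stmt 2: x := y + y  -- replace 0 occurrence(s) of x with (y + y)
  => ( ( y + 9 ) + ( 4 - y ) ) == 3
stmt 1: z := x * y  -- replace 0 occurrence(s) of z with (x * y)
  => ( ( y + 9 ) + ( 4 - y ) ) == 3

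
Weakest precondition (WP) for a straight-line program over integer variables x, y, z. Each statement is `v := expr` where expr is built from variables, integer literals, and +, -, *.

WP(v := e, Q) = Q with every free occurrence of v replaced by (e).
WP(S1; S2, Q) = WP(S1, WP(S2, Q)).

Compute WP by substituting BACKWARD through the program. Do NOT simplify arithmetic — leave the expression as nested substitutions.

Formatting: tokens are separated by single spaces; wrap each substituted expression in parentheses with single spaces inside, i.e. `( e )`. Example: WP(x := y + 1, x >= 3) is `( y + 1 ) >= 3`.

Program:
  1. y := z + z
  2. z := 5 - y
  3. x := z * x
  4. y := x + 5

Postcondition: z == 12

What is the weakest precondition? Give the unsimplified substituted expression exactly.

Answer: ( 5 - ( z + z ) ) == 12

Derivation:
post: z == 12
stmt 4: y := x + 5  -- replace 0 occurrence(s) of y with (x + 5)
  => z == 12
stmt 3: x := z * x  -- replace 0 occurrence(s) of x with (z * x)
  => z == 12
stmt 2: z := 5 - y  -- replace 1 occurrence(s) of z with (5 - y)
  => ( 5 - y ) == 12
stmt 1: y := z + z  -- replace 1 occurrence(s) of y with (z + z)
  => ( 5 - ( z + z ) ) == 12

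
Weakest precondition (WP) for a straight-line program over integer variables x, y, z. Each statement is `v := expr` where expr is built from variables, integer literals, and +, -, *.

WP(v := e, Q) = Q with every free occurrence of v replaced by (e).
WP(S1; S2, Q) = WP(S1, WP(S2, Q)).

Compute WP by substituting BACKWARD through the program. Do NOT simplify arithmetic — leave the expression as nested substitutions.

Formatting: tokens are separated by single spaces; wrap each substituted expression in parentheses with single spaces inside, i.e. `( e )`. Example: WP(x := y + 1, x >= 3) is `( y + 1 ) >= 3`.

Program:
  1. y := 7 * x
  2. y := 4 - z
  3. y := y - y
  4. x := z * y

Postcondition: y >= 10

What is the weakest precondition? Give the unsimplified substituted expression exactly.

post: y >= 10
stmt 4: x := z * y  -- replace 0 occurrence(s) of x with (z * y)
  => y >= 10
stmt 3: y := y - y  -- replace 1 occurrence(s) of y with (y - y)
  => ( y - y ) >= 10
stmt 2: y := 4 - z  -- replace 2 occurrence(s) of y with (4 - z)
  => ( ( 4 - z ) - ( 4 - z ) ) >= 10
stmt 1: y := 7 * x  -- replace 0 occurrence(s) of y with (7 * x)
  => ( ( 4 - z ) - ( 4 - z ) ) >= 10

Answer: ( ( 4 - z ) - ( 4 - z ) ) >= 10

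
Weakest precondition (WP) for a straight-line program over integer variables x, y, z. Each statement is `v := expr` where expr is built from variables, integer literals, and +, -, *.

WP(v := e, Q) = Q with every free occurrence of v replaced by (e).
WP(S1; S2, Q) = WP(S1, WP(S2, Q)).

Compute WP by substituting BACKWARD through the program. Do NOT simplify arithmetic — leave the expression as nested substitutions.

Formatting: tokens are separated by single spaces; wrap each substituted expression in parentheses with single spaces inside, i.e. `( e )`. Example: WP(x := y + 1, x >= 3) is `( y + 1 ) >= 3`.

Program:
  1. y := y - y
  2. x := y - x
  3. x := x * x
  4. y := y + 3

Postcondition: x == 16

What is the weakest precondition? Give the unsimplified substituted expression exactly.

Answer: ( ( ( y - y ) - x ) * ( ( y - y ) - x ) ) == 16

Derivation:
post: x == 16
stmt 4: y := y + 3  -- replace 0 occurrence(s) of y with (y + 3)
  => x == 16
stmt 3: x := x * x  -- replace 1 occurrence(s) of x with (x * x)
  => ( x * x ) == 16
stmt 2: x := y - x  -- replace 2 occurrence(s) of x with (y - x)
  => ( ( y - x ) * ( y - x ) ) == 16
stmt 1: y := y - y  -- replace 2 occurrence(s) of y with (y - y)
  => ( ( ( y - y ) - x ) * ( ( y - y ) - x ) ) == 16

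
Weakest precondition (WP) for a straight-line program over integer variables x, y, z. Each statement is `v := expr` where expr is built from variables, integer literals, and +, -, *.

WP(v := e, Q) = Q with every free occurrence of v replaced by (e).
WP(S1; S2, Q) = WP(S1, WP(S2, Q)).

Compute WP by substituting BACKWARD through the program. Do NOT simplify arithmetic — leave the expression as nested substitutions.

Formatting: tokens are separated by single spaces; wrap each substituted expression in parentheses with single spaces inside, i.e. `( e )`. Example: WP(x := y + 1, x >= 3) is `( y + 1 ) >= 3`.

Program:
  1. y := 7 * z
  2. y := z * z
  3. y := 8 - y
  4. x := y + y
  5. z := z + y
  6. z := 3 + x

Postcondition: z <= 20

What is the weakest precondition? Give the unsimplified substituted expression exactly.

Answer: ( 3 + ( ( 8 - ( z * z ) ) + ( 8 - ( z * z ) ) ) ) <= 20

Derivation:
post: z <= 20
stmt 6: z := 3 + x  -- replace 1 occurrence(s) of z with (3 + x)
  => ( 3 + x ) <= 20
stmt 5: z := z + y  -- replace 0 occurrence(s) of z with (z + y)
  => ( 3 + x ) <= 20
stmt 4: x := y + y  -- replace 1 occurrence(s) of x with (y + y)
  => ( 3 + ( y + y ) ) <= 20
stmt 3: y := 8 - y  -- replace 2 occurrence(s) of y with (8 - y)
  => ( 3 + ( ( 8 - y ) + ( 8 - y ) ) ) <= 20
stmt 2: y := z * z  -- replace 2 occurrence(s) of y with (z * z)
  => ( 3 + ( ( 8 - ( z * z ) ) + ( 8 - ( z * z ) ) ) ) <= 20
stmt 1: y := 7 * z  -- replace 0 occurrence(s) of y with (7 * z)
  => ( 3 + ( ( 8 - ( z * z ) ) + ( 8 - ( z * z ) ) ) ) <= 20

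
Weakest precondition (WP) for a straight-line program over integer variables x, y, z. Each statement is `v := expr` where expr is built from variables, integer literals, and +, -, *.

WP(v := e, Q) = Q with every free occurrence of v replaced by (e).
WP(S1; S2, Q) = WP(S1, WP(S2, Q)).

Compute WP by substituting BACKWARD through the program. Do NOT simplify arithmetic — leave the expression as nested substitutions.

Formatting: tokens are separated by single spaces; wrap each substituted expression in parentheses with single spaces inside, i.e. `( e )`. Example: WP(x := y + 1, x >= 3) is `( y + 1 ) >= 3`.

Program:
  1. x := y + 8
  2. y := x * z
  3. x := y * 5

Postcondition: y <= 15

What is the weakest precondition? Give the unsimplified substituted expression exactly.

Answer: ( ( y + 8 ) * z ) <= 15

Derivation:
post: y <= 15
stmt 3: x := y * 5  -- replace 0 occurrence(s) of x with (y * 5)
  => y <= 15
stmt 2: y := x * z  -- replace 1 occurrence(s) of y with (x * z)
  => ( x * z ) <= 15
stmt 1: x := y + 8  -- replace 1 occurrence(s) of x with (y + 8)
  => ( ( y + 8 ) * z ) <= 15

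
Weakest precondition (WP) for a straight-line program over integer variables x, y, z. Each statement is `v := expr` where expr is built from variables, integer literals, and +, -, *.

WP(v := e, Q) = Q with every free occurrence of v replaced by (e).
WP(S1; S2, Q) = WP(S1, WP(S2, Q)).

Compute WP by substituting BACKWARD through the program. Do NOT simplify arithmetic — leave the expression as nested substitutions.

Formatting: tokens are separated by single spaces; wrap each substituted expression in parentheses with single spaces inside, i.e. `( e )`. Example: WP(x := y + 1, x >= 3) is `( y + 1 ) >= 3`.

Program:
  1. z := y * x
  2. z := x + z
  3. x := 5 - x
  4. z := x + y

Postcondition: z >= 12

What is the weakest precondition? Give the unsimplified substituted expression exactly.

Answer: ( ( 5 - x ) + y ) >= 12

Derivation:
post: z >= 12
stmt 4: z := x + y  -- replace 1 occurrence(s) of z with (x + y)
  => ( x + y ) >= 12
stmt 3: x := 5 - x  -- replace 1 occurrence(s) of x with (5 - x)
  => ( ( 5 - x ) + y ) >= 12
stmt 2: z := x + z  -- replace 0 occurrence(s) of z with (x + z)
  => ( ( 5 - x ) + y ) >= 12
stmt 1: z := y * x  -- replace 0 occurrence(s) of z with (y * x)
  => ( ( 5 - x ) + y ) >= 12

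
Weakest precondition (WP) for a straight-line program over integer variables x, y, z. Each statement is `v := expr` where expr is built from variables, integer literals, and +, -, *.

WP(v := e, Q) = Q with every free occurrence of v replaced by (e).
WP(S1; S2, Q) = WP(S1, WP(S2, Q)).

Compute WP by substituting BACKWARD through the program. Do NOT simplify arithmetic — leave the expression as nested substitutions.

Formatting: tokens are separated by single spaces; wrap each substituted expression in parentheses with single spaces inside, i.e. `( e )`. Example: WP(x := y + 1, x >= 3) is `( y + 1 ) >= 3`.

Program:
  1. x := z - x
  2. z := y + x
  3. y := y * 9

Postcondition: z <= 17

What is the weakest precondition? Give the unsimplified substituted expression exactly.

Answer: ( y + ( z - x ) ) <= 17

Derivation:
post: z <= 17
stmt 3: y := y * 9  -- replace 0 occurrence(s) of y with (y * 9)
  => z <= 17
stmt 2: z := y + x  -- replace 1 occurrence(s) of z with (y + x)
  => ( y + x ) <= 17
stmt 1: x := z - x  -- replace 1 occurrence(s) of x with (z - x)
  => ( y + ( z - x ) ) <= 17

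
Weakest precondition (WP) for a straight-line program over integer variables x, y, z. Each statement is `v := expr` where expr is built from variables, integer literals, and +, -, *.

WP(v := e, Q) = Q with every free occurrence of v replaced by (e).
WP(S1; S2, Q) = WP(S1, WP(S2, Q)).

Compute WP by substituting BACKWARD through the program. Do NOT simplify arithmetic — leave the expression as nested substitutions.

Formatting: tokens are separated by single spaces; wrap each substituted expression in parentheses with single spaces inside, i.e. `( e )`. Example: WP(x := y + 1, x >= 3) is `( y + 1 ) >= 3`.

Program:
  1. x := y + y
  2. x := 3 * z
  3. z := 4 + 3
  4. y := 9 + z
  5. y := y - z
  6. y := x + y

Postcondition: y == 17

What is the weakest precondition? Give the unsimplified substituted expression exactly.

Answer: ( ( 3 * z ) + ( ( 9 + ( 4 + 3 ) ) - ( 4 + 3 ) ) ) == 17

Derivation:
post: y == 17
stmt 6: y := x + y  -- replace 1 occurrence(s) of y with (x + y)
  => ( x + y ) == 17
stmt 5: y := y - z  -- replace 1 occurrence(s) of y with (y - z)
  => ( x + ( y - z ) ) == 17
stmt 4: y := 9 + z  -- replace 1 occurrence(s) of y with (9 + z)
  => ( x + ( ( 9 + z ) - z ) ) == 17
stmt 3: z := 4 + 3  -- replace 2 occurrence(s) of z with (4 + 3)
  => ( x + ( ( 9 + ( 4 + 3 ) ) - ( 4 + 3 ) ) ) == 17
stmt 2: x := 3 * z  -- replace 1 occurrence(s) of x with (3 * z)
  => ( ( 3 * z ) + ( ( 9 + ( 4 + 3 ) ) - ( 4 + 3 ) ) ) == 17
stmt 1: x := y + y  -- replace 0 occurrence(s) of x with (y + y)
  => ( ( 3 * z ) + ( ( 9 + ( 4 + 3 ) ) - ( 4 + 3 ) ) ) == 17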